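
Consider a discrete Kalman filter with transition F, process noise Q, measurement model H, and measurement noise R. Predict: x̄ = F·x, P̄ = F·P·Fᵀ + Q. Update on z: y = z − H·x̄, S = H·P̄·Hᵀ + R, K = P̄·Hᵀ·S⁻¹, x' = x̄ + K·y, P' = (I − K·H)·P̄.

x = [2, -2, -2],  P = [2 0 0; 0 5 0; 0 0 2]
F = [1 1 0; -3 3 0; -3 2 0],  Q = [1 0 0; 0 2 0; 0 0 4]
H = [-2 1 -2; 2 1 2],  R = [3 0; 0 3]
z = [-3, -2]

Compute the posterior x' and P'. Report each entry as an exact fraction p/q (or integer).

x' = [1191/533, -1295/533, -1102/533]
P' = [49138/10127 -3807/10127 -47428/10127; -3807/10127 13089/10127 4320/10127; -47428/10127 4320/10127 49366/10127]

x̄ = F·x = [0, -12, -10]
P̄ = F·P·Fᵀ + Q = [8 9 4; 9 65 48; 4 48 42]
y = z − H·x̄ = [-11, 30]
S = H·P̄·Hᵀ + R = [72 -167; -167 528]
K = P̄·Hᵀ·S⁻¹ = [-2409/10127 -129/10127; 4021/10127 4705/10127; 148/10127 2732/10127]
x' = x̄ + K·y = [1191/533, -1295/533, -1102/533]
P' = (I − K·H)·P̄ = [49138/10127 -3807/10127 -47428/10127; -3807/10127 13089/10127 4320/10127; -47428/10127 4320/10127 49366/10127]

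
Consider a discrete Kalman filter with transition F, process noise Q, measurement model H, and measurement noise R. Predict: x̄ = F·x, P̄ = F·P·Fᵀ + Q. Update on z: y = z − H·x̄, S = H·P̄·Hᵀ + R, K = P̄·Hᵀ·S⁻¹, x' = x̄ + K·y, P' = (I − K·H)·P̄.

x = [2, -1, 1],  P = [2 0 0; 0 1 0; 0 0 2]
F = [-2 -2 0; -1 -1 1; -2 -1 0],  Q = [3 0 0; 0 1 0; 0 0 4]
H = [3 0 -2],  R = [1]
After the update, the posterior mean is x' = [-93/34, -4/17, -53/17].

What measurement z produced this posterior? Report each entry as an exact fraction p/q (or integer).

z = [-2]

x̄ = F·x = [-2, 0, -3]
P̄ = F·P·Fᵀ + Q = [15 6 10; 6 6 5; 10 5 13]
S = H·P̄·Hᵀ + R = [68]
K = P̄·Hᵀ·S⁻¹ = [25/68; 2/17; 1/17]
x' − x̄ = [-25/34, -4/17, -2/17] = K·y
y = (KᵀK)⁻¹·Kᵀ·(x' − x̄) = [-2]
z = y + H·x̄ = [-2] + [0] = [-2]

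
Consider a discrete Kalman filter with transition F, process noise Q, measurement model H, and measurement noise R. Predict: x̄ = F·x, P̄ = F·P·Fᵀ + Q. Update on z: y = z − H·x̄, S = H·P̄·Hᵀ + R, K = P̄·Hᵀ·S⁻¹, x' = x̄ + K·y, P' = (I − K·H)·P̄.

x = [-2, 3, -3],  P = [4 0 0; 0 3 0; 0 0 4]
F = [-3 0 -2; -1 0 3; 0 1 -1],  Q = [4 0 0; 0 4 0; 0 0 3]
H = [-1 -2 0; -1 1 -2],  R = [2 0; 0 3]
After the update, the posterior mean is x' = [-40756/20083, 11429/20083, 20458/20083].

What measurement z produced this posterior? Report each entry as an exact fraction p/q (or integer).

z = [1, 1]

x̄ = F·x = [12, -7, 6]
P̄ = F·P·Fᵀ + Q = [56 -12 8; -12 44 -12; 8 -12 10]
S = H·P̄·Hᵀ + R = [186 -76; -76 247]
K = P̄·Hᵀ·S⁻¹ = [-376/1057 -9028/20083; -334/1057 4552/20083; 24/1057 -3112/20083]
x' − x̄ = [-281752/20083, 152010/20083, -100040/20083] = K·y
y = (KᵀK)⁻¹·Kᵀ·(x' − x̄) = [-1, 32]
z = y + H·x̄ = [-1, 32] + [2, -31] = [1, 1]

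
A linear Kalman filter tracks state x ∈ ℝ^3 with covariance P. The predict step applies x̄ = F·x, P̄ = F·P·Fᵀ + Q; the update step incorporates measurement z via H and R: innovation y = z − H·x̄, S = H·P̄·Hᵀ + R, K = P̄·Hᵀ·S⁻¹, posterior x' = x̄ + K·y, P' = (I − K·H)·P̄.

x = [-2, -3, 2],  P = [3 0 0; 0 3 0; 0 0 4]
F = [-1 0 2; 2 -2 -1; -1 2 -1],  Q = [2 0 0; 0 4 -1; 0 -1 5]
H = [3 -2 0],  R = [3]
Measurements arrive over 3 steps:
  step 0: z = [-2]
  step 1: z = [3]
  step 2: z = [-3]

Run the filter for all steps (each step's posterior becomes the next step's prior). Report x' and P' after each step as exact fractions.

step 0: x̄ = F·x = [6, 0, -6]
step 0: P̄ = F·P·Fᵀ + Q = [21 -14 -5; -14 32 -15; -5 -15 24]
step 0: y = z − H·x̄ = [-20]
step 0: S = H·P̄·Hᵀ + R = [488]
step 0: K = P̄·Hᵀ·S⁻¹ = [91/488; -53/244; 15/488]
step 0: x' = x̄ + K·y = [277/122, 265/61, -807/122]
step 0: P' = (I − K·H)·P̄ = [1967/488 1407/244 -3805/488; 1407/244 1095/122 -2865/244; -3805/488 -2865/244 11487/488]
step 1: x̄ = F·x = [-31/2, 301/122, 795/61]
step 1: P̄ = F·P·Fᵀ + Q = [1051/8 -285/8 -375/4; -285/8 8615/488 5117/244; -375/4 5117/244 9367/122]
step 1: y = z − H·x̄ = [6641/122]
step 1: S = H·P̄·Hᵀ + R = [821543/488]
step 1: K = P̄·Hᵀ·S⁻¹ = [227103/821543; -69385/821543; -157718/821543]
step 1: x' = x̄ + K·y = [-371695/821543, -1750011/821543, 2121706/821543]
step 1: P' = (I − K·H)·P̄ = [2242153/821543 3022575/821543 -3621642/821543; 3022575/821543 4637940/821543 -5195886/821543; -3621642/821543 -5195886/821543 12103700/821543]
step 2: x̄ = F·x = [4615107/821543, 634926/821543, -5250033/821543]
step 2: P̄ = F·P·Fᵀ + Q = [66786607/821543 -19971222/821543 -45172299/821543; -19971222/821543 12432668/821543 10003183/821543; -45172299/821543 10003183/821543 38455288/821543]
step 2: y = z − H·x̄ = [-15040098/821543]
step 2: S = H·P̄·Hᵀ + R = [892929428/821543]
step 2: K = P̄·Hᵀ·S⁻¹ = [240302265/892929428; -42389501/446464714; -155523263/892929428]
step 2: x' = x̄ + K·y = [308441091/446464714, 560539317/223232357, -1429519725/446464714]
step 2: P' = (I − K·H)·P̄ = [2301216397/892929428 1545685599/446464714 -3606728739/892929428; 1545685599/446464714 1191056325/223232357 -2588404107/446464714; -3606728739/892929428 -2588404107/446464714 12355254665/892929428]

step 0: x' = [277/122, 265/61, -807/122], P' = [1967/488 1407/244 -3805/488; 1407/244 1095/122 -2865/244; -3805/488 -2865/244 11487/488]
step 1: x' = [-371695/821543, -1750011/821543, 2121706/821543], P' = [2242153/821543 3022575/821543 -3621642/821543; 3022575/821543 4637940/821543 -5195886/821543; -3621642/821543 -5195886/821543 12103700/821543]
step 2: x' = [308441091/446464714, 560539317/223232357, -1429519725/446464714], P' = [2301216397/892929428 1545685599/446464714 -3606728739/892929428; 1545685599/446464714 1191056325/223232357 -2588404107/446464714; -3606728739/892929428 -2588404107/446464714 12355254665/892929428]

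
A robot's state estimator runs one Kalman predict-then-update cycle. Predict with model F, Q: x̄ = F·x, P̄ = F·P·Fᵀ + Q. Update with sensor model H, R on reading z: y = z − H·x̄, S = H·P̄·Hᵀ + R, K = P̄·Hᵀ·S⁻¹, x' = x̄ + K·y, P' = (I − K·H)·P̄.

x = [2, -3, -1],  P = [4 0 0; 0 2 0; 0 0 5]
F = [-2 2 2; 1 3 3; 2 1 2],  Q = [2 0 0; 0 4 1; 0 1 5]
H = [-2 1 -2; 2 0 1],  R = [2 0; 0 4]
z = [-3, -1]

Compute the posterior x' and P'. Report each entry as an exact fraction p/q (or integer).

x̄ = F·x = [-12, -10, -1]
P̄ = F·P·Fᵀ + Q = [46 34 8; 34 71 45; 8 45 43]
y = z − H·x̄ = [-19, 24]
S = H·P̄·Hᵀ + R = [177 -205; -205 263]
K = P̄·Hᵀ·S⁻¹ = [519/2263 1265/2263; 142/2263 1083/2263; -1448/2263 -621/2263]
x' = x̄ + K·y = [-6657/2263, 664/2263, 10345/2263]
P' = (I − K·H)·P̄ = [16004/2263 -20850/2263 -26948/2263; -20850/2263 50648/2263 46032/2263; -26948/2263 46032/2263 51412/2263]

x' = [-6657/2263, 664/2263, 10345/2263]
P' = [16004/2263 -20850/2263 -26948/2263; -20850/2263 50648/2263 46032/2263; -26948/2263 46032/2263 51412/2263]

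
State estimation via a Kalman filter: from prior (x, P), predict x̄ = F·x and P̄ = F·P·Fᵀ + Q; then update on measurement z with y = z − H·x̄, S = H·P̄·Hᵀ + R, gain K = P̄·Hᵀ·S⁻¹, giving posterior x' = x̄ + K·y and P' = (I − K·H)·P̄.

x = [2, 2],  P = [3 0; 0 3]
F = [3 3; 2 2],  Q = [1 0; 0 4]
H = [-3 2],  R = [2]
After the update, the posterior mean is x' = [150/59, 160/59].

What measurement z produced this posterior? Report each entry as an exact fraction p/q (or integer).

x̄ = F·x = [12, 8]
P̄ = F·P·Fᵀ + Q = [55 36; 36 28]
S = H·P̄·Hᵀ + R = [177]
K = P̄·Hᵀ·S⁻¹ = [-31/59; -52/177]
x' − x̄ = [-558/59, -312/59] = K·y
y = (KᵀK)⁻¹·Kᵀ·(x' − x̄) = [18]
z = y + H·x̄ = [18] + [-20] = [-2]

z = [-2]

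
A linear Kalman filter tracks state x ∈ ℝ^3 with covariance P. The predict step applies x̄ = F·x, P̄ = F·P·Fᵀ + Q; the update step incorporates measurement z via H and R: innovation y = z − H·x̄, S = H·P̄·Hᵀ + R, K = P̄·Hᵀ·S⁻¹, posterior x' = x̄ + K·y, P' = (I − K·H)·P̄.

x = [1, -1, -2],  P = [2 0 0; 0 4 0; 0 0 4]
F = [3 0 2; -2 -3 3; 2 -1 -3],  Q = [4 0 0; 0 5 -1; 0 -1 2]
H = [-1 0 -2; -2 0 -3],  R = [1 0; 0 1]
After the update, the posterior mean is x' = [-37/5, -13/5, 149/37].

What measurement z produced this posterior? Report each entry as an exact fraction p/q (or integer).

x̄ = F·x = [-1, -5, 9]
P̄ = F·P·Fᵀ + Q = [38 12 -12; 12 85 -33; -12 -33 50]
S = H·P̄·Hᵀ + R = [191 292; 292 459]
K = P̄·Hᵀ·S⁻¹ = [142/65 -96/65; 6/5 -3/5; -720/481 326/481]
x' − x̄ = [-32/5, 12/5, -184/37] = K·y
y = (KᵀK)⁻¹·Kᵀ·(x' − x̄) = [16, 28]
z = y + H·x̄ = [16, 28] + [-17, -25] = [-1, 3]

z = [-1, 3]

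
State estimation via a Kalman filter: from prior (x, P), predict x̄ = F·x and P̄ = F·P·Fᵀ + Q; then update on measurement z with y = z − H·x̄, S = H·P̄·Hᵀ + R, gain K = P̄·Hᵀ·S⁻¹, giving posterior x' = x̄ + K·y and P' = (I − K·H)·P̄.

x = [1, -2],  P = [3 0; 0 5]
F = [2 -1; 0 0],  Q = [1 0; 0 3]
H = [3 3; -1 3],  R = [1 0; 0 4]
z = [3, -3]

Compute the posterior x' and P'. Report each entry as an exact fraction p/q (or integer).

x' = [12922/8581, -4203/8581]
P' = [2502/8581 -1782/8581; -1782/8581 2010/8581]

x̄ = F·x = [4, 0]
P̄ = F·P·Fᵀ + Q = [18 0; 0 3]
y = z − H·x̄ = [-9, 1]
S = H·P̄·Hᵀ + R = [190 -27; -27 49]
K = P̄·Hᵀ·S⁻¹ = [2160/8581 -1962/8581; 684/8581 1953/8581]
x' = x̄ + K·y = [12922/8581, -4203/8581]
P' = (I − K·H)·P̄ = [2502/8581 -1782/8581; -1782/8581 2010/8581]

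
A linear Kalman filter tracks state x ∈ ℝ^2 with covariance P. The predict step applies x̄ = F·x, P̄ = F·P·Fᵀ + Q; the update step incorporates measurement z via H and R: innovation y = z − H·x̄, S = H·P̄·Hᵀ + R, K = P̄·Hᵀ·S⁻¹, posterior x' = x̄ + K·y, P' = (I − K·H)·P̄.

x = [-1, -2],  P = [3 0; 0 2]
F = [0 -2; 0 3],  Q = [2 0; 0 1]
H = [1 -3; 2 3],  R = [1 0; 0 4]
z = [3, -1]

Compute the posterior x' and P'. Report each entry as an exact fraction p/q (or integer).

x' = [3176/4809, -1285/1603]
P' = [2110/4809 76/1603; 76/1603 148/1603]

x̄ = F·x = [4, -6]
P̄ = F·P·Fᵀ + Q = [10 -12; -12 19]
y = z − H·x̄ = [-19, 9]
S = H·P̄·Hᵀ + R = [254 -115; -115 71]
K = P̄·Hᵀ·S⁻¹ = [1426/4809 1226/4809; -368/1603 149/1603]
x' = x̄ + K·y = [3176/4809, -1285/1603]
P' = (I − K·H)·P̄ = [2110/4809 76/1603; 76/1603 148/1603]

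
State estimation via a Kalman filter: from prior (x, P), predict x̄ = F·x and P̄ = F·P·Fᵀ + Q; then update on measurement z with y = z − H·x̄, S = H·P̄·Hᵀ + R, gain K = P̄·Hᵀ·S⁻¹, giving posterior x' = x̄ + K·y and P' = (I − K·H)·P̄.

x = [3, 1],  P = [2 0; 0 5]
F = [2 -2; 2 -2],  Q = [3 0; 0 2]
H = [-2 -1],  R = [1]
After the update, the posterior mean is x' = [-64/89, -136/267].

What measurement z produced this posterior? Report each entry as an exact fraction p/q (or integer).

z = [2]

x̄ = F·x = [4, 4]
P̄ = F·P·Fᵀ + Q = [31 28; 28 30]
S = H·P̄·Hᵀ + R = [267]
K = P̄·Hᵀ·S⁻¹ = [-30/89; -86/267]
x' − x̄ = [-420/89, -1204/267] = K·y
y = (KᵀK)⁻¹·Kᵀ·(x' − x̄) = [14]
z = y + H·x̄ = [14] + [-12] = [2]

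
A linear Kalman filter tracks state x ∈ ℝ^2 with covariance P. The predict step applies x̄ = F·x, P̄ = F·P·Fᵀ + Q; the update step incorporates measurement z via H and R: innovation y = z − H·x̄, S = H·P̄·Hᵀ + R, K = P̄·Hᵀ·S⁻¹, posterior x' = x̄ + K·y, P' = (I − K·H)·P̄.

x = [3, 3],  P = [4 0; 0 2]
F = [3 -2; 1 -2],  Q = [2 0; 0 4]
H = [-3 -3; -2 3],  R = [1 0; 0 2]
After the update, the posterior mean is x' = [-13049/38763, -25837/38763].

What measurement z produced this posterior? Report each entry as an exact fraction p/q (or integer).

z = [3, -1]

x̄ = F·x = [3, -3]
P̄ = F·P·Fᵀ + Q = [46 20; 20 16]
S = H·P̄·Hᵀ + R = [919 72; 72 90]
K = P̄·Hᵀ·S⁻¹ = [-862/4307 -7576/38763; -572/4307 7564/38763]
x' − x̄ = [-129338/38763, 90452/38763] = K·y
y = (KᵀK)⁻¹·Kᵀ·(x' − x̄) = [3, 14]
z = y + H·x̄ = [3, 14] + [0, -15] = [3, -1]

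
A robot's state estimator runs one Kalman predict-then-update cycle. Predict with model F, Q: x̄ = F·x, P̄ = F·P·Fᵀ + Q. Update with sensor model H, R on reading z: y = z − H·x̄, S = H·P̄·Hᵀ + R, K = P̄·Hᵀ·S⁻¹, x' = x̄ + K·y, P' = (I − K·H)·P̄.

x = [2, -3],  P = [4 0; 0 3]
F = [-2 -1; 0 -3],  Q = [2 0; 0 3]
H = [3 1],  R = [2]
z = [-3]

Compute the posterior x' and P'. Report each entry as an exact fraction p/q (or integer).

x' = [-923/275, 1962/275]
P' = [591/275 -1629/275; -1629/275 5001/275]

x̄ = F·x = [-1, 9]
P̄ = F·P·Fᵀ + Q = [21 9; 9 30]
y = z − H·x̄ = [-9]
S = H·P̄·Hᵀ + R = [275]
K = P̄·Hᵀ·S⁻¹ = [72/275; 57/275]
x' = x̄ + K·y = [-923/275, 1962/275]
P' = (I − K·H)·P̄ = [591/275 -1629/275; -1629/275 5001/275]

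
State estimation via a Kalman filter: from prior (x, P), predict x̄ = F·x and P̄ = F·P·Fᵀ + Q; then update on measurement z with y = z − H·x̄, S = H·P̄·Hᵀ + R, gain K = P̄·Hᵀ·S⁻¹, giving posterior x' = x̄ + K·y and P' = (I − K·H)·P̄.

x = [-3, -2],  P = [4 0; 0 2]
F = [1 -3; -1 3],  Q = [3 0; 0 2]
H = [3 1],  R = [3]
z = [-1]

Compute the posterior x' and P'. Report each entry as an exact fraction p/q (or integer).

x̄ = F·x = [3, -3]
P̄ = F·P·Fᵀ + Q = [25 -22; -22 24]
y = z − H·x̄ = [-7]
S = H·P̄·Hᵀ + R = [120]
K = P̄·Hᵀ·S⁻¹ = [53/120; -7/20]
x' = x̄ + K·y = [-11/120, -11/20]
P' = (I − K·H)·P̄ = [191/120 -69/20; -69/20 93/10]

x' = [-11/120, -11/20]
P' = [191/120 -69/20; -69/20 93/10]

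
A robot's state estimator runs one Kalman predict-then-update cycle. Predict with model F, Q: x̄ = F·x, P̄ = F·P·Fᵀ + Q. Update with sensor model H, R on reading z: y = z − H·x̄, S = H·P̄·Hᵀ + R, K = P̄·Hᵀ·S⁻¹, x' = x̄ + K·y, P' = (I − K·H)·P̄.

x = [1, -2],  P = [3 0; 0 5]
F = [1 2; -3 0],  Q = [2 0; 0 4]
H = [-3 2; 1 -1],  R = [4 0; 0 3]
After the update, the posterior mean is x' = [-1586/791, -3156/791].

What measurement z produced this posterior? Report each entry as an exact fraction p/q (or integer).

z = [-2, 2]

x̄ = F·x = [-3, -3]
P̄ = F·P·Fᵀ + Q = [25 -9; -9 31]
S = H·P̄·Hᵀ + R = [461 -182; -182 77]
K = P̄·Hᵀ·S⁻¹ = [-139/339 -1252/2373; -61/339 -2242/2373]
x' − x̄ = [787/791, -783/791] = K·y
y = (KᵀK)⁻¹·Kᵀ·(x' − x̄) = [-5, 2]
z = y + H·x̄ = [-5, 2] + [3, 0] = [-2, 2]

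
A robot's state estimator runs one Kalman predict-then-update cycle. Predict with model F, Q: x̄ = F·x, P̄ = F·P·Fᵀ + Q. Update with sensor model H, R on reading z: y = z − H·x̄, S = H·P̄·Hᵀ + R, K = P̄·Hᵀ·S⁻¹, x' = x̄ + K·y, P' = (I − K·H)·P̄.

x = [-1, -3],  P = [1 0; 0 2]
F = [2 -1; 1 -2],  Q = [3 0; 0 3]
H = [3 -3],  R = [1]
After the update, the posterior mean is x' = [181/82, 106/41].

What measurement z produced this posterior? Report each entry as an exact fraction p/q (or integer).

z = [-1]

x̄ = F·x = [1, 5]
P̄ = F·P·Fᵀ + Q = [9 6; 6 12]
S = H·P̄·Hᵀ + R = [82]
K = P̄·Hᵀ·S⁻¹ = [9/82; -9/41]
x' − x̄ = [99/82, -99/41] = K·y
y = (KᵀK)⁻¹·Kᵀ·(x' − x̄) = [11]
z = y + H·x̄ = [11] + [-12] = [-1]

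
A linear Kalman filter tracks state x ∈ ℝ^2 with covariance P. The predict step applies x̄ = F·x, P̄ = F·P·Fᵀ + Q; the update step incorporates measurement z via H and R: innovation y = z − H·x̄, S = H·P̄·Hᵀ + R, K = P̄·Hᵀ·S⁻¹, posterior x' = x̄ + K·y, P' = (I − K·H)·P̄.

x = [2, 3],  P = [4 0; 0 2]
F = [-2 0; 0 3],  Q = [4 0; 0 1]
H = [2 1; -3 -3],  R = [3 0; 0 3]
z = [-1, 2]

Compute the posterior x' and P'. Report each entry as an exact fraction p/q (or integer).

x' = [-3292/1593, 2690/1593]
P' = [3860/1593 -4180/1593; -4180/1593 4997/1593]

x̄ = F·x = [-4, 9]
P̄ = F·P·Fᵀ + Q = [20 0; 0 19]
y = z − H·x̄ = [-2, 17]
S = H·P̄·Hᵀ + R = [102 -177; -177 354]
K = P̄·Hᵀ·S⁻¹ = [20/27 320/1593; -19/27 -817/1593]
x' = x̄ + K·y = [-3292/1593, 2690/1593]
P' = (I − K·H)·P̄ = [3860/1593 -4180/1593; -4180/1593 4997/1593]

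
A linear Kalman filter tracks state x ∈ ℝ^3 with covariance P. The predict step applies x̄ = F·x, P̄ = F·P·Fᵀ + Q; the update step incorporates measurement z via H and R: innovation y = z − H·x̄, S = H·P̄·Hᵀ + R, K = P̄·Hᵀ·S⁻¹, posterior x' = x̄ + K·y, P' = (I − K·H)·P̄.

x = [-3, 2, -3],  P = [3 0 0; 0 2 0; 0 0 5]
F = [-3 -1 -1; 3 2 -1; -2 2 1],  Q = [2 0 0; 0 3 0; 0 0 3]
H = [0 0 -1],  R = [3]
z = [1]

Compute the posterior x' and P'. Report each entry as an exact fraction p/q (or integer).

x' = [238/31, 58/31, -7/31]
P' = [1035/31 -671/31 27/31; -671/31 1108/31 -45/31; 27/31 -45/31 84/31]

x̄ = F·x = [10, -2, 7]
P̄ = F·P·Fᵀ + Q = [36 -26 9; -26 43 -15; 9 -15 28]
y = z − H·x̄ = [8]
S = H·P̄·Hᵀ + R = [31]
K = P̄·Hᵀ·S⁻¹ = [-9/31; 15/31; -28/31]
x' = x̄ + K·y = [238/31, 58/31, -7/31]
P' = (I − K·H)·P̄ = [1035/31 -671/31 27/31; -671/31 1108/31 -45/31; 27/31 -45/31 84/31]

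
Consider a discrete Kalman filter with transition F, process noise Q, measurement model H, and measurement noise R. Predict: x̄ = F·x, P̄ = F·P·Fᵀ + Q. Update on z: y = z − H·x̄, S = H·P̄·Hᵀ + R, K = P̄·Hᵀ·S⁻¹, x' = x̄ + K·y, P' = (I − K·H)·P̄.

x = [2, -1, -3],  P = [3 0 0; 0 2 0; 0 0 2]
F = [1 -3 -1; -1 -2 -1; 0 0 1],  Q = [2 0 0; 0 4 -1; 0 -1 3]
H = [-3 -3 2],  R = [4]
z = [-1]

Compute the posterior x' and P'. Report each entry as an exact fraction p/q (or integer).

x̄ = F·x = [8, 3, -3]
P̄ = F·P·Fᵀ + Q = [25 11 -2; 11 17 -3; -2 -3 5]
y = z − H·x̄ = [38]
S = H·P̄·Hᵀ + R = [660]
K = P̄·Hᵀ·S⁻¹ = [-28/165; -3/22; 5/132]
x' = x̄ + K·y = [256/165, -24/11, -103/66]
P' = (I − K·H)·P̄ = [989/165 -47/11 74/33; -47/11 52/11 9/22; 74/33 9/22 535/132]

x' = [256/165, -24/11, -103/66]
P' = [989/165 -47/11 74/33; -47/11 52/11 9/22; 74/33 9/22 535/132]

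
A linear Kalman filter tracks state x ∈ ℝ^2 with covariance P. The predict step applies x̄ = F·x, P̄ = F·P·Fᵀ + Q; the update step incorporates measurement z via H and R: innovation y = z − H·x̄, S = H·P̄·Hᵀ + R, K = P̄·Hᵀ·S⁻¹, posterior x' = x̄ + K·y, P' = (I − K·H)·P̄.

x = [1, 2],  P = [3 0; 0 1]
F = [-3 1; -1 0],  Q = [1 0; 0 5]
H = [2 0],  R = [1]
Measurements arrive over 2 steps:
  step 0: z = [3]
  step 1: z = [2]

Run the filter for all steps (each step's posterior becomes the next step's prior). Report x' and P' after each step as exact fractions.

step 0: x' = [173/117, -3/13], P' = [29/117 1/13; 1/13 68/13]
step 1: x' = [82/99, -3941/3861], P' = [8/33 2/99; 2/99 20054/3861]

step 0: x̄ = F·x = [-1, -1]
step 0: P̄ = F·P·Fᵀ + Q = [29 9; 9 8]
step 0: y = z − H·x̄ = [5]
step 0: S = H·P̄·Hᵀ + R = [117]
step 0: K = P̄·Hᵀ·S⁻¹ = [58/117; 2/13]
step 0: x' = x̄ + K·y = [173/117, -3/13]
step 0: P' = (I − K·H)·P̄ = [29/117 1/13; 1/13 68/13]
step 1: x̄ = F·x = [-14/3, -173/117]
step 1: P̄ = F·P·Fᵀ + Q = [8 2/3; 2/3 614/117]
step 1: y = z − H·x̄ = [34/3]
step 1: S = H·P̄·Hᵀ + R = [33]
step 1: K = P̄·Hᵀ·S⁻¹ = [16/33; 4/99]
step 1: x' = x̄ + K·y = [82/99, -3941/3861]
step 1: P' = (I − K·H)·P̄ = [8/33 2/99; 2/99 20054/3861]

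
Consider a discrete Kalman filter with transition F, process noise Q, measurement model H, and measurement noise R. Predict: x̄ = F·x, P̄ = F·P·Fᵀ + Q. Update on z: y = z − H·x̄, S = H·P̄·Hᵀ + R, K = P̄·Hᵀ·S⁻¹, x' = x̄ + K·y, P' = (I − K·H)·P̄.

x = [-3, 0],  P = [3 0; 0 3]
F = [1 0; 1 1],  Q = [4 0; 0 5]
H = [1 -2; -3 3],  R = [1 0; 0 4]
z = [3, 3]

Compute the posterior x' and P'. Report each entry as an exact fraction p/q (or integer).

x̄ = F·x = [-3, -3]
P̄ = F·P·Fᵀ + Q = [7 3; 3 11]
y = z − H·x̄ = [0, 3]
S = H·P̄·Hᵀ + R = [40 -60; -60 112]
K = P̄·Hᵀ·S⁻¹ = [-38/55 -21/44; -43/55 -9/44]
x' = x̄ + K·y = [-195/44, -159/44]
P' = (I − K·H)·P̄ = [108/55 73/55; 73/55 58/55]

x' = [-195/44, -159/44]
P' = [108/55 73/55; 73/55 58/55]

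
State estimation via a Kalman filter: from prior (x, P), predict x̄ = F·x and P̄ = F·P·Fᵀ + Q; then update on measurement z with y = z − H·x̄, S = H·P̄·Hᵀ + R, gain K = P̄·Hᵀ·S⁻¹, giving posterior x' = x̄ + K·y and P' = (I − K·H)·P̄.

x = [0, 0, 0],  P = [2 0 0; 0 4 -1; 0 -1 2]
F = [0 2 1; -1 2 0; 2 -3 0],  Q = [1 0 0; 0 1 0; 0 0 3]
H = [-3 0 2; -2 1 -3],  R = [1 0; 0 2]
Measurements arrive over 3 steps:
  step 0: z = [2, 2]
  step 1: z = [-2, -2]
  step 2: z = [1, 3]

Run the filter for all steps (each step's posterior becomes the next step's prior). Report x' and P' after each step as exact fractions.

step 0: x̄ = F·x = [0, 0, 0]
step 0: P̄ = F·P·Fᵀ + Q = [15 14 -21; 14 19 -28; -21 -28 47]
step 0: y = z − H·x̄ = [2, 2]
step 0: S = H·P̄·Hᵀ + R = [576 -395; -395 364]
step 0: K = P̄·Hᵀ·S⁻¹ = [-13103/53639 -7293/53639; -6047/53639 4490/53639; 6983/53639 -11137/53639]
step 0: x' = x̄ + K·y = [-40792/53639, -3114/53639, -8308/53639]
step 0: P' = (I − K·H)·P̄ = [7395/53639 13827/53639 4541/53639; 13827/53639 89785/53639 17717/53639; 4541/53639 17717/53639 10303/53639]
step 1: x̄ = F·x = [-14536/53639, 34564/53639, -72242/53639]
step 1: P̄ = F·P·Fᵀ + Q = [493950/53639 362379/53639 -527471/53639; 362379/53639 364866/53639 -456711/53639; -527471/53639 -456711/53639 832638/53639]
step 1: y = z − H·x̄ = [-6402/53639, -387640/53639]
step 1: S = H·P̄·Hᵀ + R = [14159393/53639 -6670042/53639; -6670042/53639 4902784/53639]
step 1: K = P̄·Hᵀ·S⁻¹ = [-28220294/116198033 -15713843/116198033; -28616853/232396066 17908365/464792132; 30311455/232396066 -97618079/464792132]
step 1: x' = x̄ + K·y = [12205740/16599719, 6318355/16599719, 2580113/16599719]
step 1: P' = (I − K·H)·P̄ = [15724622/116198033 28451916/116198033 9476786/116198033; 28451916/116198033 689715987/464792132 142094643/464792132; 9476786/116198033 142094643/464792132 87172171/464792132]
step 2: x̄ = F·x = [15216823/16599719, 430970/16599719, 5456415/16599719]
step 2: P̄ = F·P·Fᵀ + Q = [3879206823/464792132 1388765381/232396066 -4033534907/464792132; 1388765381/232396066 707830978/116198033 -1733719625/232396066; -4033534907/464792132 -1733719625/232396066 6487722263/464792132]
step 2: y = z − H·x̄ = [51337358/16599719, 96171078/16599719]
step 2: S = H·P̄·Hᵀ + R = [109730961475/464792132 -51086237961/464792132; -51086237961/464792132 38959329403/464792132]
step 2: K = P̄·Hᵀ·S⁻¹ = [-869123394581/3582764961272 -484914779359/3582764961272; -62252298985/511823565896 19246802221/511823565896; 468217724063/3582764961272 -752915288019/3582764961272]
step 2: x' = x̄ + K·y = [-276623475197/447845620159, -8466274636/63977945737, -217041034649/447845620159]
step 2: P' = (I − K·H)·P̄ = [483952509613/3582764961272 124596665985/511823565896 291367067129/3582764961272; 124596665985/511823565896 754993484867/511823565896 155768849485/511823565896; 291367067129/3582764961272 155768849485/511823565896 671159462725/3582764961272]

step 0: x' = [-40792/53639, -3114/53639, -8308/53639], P' = [7395/53639 13827/53639 4541/53639; 13827/53639 89785/53639 17717/53639; 4541/53639 17717/53639 10303/53639]
step 1: x' = [12205740/16599719, 6318355/16599719, 2580113/16599719], P' = [15724622/116198033 28451916/116198033 9476786/116198033; 28451916/116198033 689715987/464792132 142094643/464792132; 9476786/116198033 142094643/464792132 87172171/464792132]
step 2: x' = [-276623475197/447845620159, -8466274636/63977945737, -217041034649/447845620159], P' = [483952509613/3582764961272 124596665985/511823565896 291367067129/3582764961272; 124596665985/511823565896 754993484867/511823565896 155768849485/511823565896; 291367067129/3582764961272 155768849485/511823565896 671159462725/3582764961272]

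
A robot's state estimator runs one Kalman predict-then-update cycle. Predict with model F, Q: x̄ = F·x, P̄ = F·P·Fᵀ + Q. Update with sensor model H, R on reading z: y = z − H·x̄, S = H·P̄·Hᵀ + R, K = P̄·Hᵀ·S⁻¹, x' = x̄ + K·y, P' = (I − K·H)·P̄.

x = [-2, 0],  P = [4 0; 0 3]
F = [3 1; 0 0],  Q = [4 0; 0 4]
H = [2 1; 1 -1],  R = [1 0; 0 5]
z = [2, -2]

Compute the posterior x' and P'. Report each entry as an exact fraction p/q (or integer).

x̄ = F·x = [-6, 0]
P̄ = F·P·Fᵀ + Q = [43 0; 0 4]
y = z − H·x̄ = [14, 4]
S = H·P̄·Hᵀ + R = [177 82; 82 52]
K = P̄·Hᵀ·S⁻¹ = [473/1240 559/2480; 67/310 -259/620]
x' = x̄ + K·y = [15/62, 42/31]
P' = (I − K·H)·P̄ = [1247/2480 -387/620; -387/620 227/155]

x' = [15/62, 42/31]
P' = [1247/2480 -387/620; -387/620 227/155]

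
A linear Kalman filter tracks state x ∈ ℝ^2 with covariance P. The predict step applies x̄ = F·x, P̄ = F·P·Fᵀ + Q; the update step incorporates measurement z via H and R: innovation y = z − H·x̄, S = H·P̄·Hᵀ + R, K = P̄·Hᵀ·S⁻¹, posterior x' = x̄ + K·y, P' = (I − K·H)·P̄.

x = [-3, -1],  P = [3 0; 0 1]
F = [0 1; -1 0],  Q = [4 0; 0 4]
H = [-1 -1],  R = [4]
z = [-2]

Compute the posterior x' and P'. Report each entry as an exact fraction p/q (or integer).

x' = [-1, 3]
P' = [55/16 -35/16; -35/16 63/16]

x̄ = F·x = [-1, 3]
P̄ = F·P·Fᵀ + Q = [5 0; 0 7]
y = z − H·x̄ = [0]
S = H·P̄·Hᵀ + R = [16]
K = P̄·Hᵀ·S⁻¹ = [-5/16; -7/16]
x' = x̄ + K·y = [-1, 3]
P' = (I − K·H)·P̄ = [55/16 -35/16; -35/16 63/16]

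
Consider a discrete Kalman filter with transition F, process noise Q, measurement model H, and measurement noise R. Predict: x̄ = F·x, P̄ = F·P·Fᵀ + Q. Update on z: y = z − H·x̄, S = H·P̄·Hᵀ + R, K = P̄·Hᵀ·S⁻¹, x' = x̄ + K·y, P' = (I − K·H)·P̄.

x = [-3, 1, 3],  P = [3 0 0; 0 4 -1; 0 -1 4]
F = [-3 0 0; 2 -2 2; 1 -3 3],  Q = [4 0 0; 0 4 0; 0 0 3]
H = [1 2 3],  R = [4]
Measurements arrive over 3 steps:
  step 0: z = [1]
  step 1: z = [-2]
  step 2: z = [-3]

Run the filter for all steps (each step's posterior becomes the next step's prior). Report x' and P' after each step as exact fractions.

step 0: x' = [16517/1789, -7374/1789, 24/1789], P' = [54435/1789 -22858/1789 -2949/1789; -22858/1789 14920/1789 -1938/1789; -2949/1789 -1938/1789 2823/1789]
step 1: x' = [-26672357/3343173, 11115830/3343173, -638003/3343173], P' = [726685169/6686346 -162159388/3343173 -27912559/6686346; -162159388/3343173 82412020/3343173 237644/3343173; -27912559/6686346 237644/3343173 11086937/6686346]
step 2: x' = [73567763069/24120840229, -44754434692/24120840229, -57086640340/72362520687], P' = [3240502546797/24120840229 -1452427159348/24120840229 -120884217859/24120840229; -1452427159348/24120840229 723484666948/24120840229 10927610228/24120840229; -120884217859/24120840229 10927610228/24120840229 121963035875/72362520687]

step 0: x̄ = F·x = [9, -2, 3]
step 0: P̄ = F·P·Fᵀ + Q = [31 -18 -9; -18 56 66; -9 66 96]
step 0: y = z − H·x̄ = [-13]
step 0: S = H·P̄·Hᵀ + R = [1789]
step 0: K = P̄·Hᵀ·S⁻¹ = [-32/1789; 292/1789; 411/1789]
step 0: x' = x̄ + K·y = [16517/1789, -7374/1789, 24/1789]
step 0: P' = (I − K·H)·P̄ = [54435/1789 -22858/1789 -2949/1789; -22858/1789 14920/1789 -1938/1789; -2949/1789 -1938/1789 2823/1789]
step 1: x̄ = F·x = [-49551/1789, 47830/1789, 38711/1789]
step 1: P̄ = F·P·Fᵀ + Q = [497071/1789 -446064/1789 -342486/1789; -446064/1789 470644/1789 397856/1789; -342486/1789 397856/1789 373827/1789]
step 1: y = z − H·x̄ = [-165820/1789]
step 1: S = H·P̄·Hᵀ + R = [6686346/1789]
step 1: K = P̄·Hᵀ·S⁻¹ = [-1422515/6686346; 844396/3343173; 1574707/6686346]
step 1: x' = x̄ + K·y = [-26672357/3343173, 11115830/3343173, -638003/3343173]
step 1: P' = (I − K·H)·P̄ = [726685169/6686346 -162159388/3343173 -27912559/6686346; -162159388/3343173 82412020/3343173 237644/3343173; -27912559/6686346 237644/3343173 11086937/6686346]
step 2: x̄ = F·x = [26672357/1114391, -25617460/1114391, -61933856/3343173]
step 2: P̄ = F·P·Fᵀ + Q = [2188970635/2228782 -1023091386/1114391 -807951910/1114391; -1023091386/1114391 1000762900/1114391 812397080/1114391; -807951910/1114391 812397080/1114391 2049912559/3343173]
step 2: y = z − H·x̄ = [83153246/1114391]
step 2: S = H·P̄·Hᵀ + R = [24120840229/2228782]
step 2: K = P̄·Hᵀ·S⁻¹ = [-6751106369/24120840229; 6831251308/24120840229; 5733509618/24120840229]
step 2: x' = x̄ + K·y = [73567763069/24120840229, -44754434692/24120840229, -57086640340/72362520687]
step 2: P' = (I − K·H)·P̄ = [3240502546797/24120840229 -1452427159348/24120840229 -120884217859/24120840229; -1452427159348/24120840229 723484666948/24120840229 10927610228/24120840229; -120884217859/24120840229 10927610228/24120840229 121963035875/72362520687]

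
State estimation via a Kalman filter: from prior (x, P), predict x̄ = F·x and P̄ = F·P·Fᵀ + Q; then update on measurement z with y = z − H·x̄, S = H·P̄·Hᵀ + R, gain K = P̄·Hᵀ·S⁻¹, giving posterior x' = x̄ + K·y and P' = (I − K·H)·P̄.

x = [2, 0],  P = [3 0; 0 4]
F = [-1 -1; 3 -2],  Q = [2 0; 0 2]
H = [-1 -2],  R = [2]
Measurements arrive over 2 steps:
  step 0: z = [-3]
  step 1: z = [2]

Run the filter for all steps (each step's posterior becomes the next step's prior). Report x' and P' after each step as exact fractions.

step 0: x̄ = F·x = [-2, 6]
step 0: P̄ = F·P·Fᵀ + Q = [9 -1; -1 45]
step 0: y = z − H·x̄ = [7]
step 0: S = H·P̄·Hᵀ + R = [187]
step 0: K = P̄·Hᵀ·S⁻¹ = [-7/187; -89/187]
step 0: x' = x̄ + K·y = [-423/187, 499/187]
step 0: P' = (I − K·H)·P̄ = [1634/187 -810/187; -810/187 494/187]
step 1: x̄ = F·x = [-76/187, -2267/187]
step 1: P̄ = F·P·Fᵀ + Q = [882/187 -3104/187; -3104/187 26776/187]
step 1: y = z − H·x̄ = [-4236/187]
step 1: S = H·P̄·Hᵀ + R = [95944/187]
step 1: K = P̄·Hᵀ·S⁻¹ = [2663/47972; -6306/11993]
step 1: x' = x̄ + K·y = [-19955/11993, -2545/11993]
step 1: P' = (I − K·H)·P̄ = [75209/23986 -19468/11993; -19468/11993 16040/11993]

step 0: x' = [-423/187, 499/187], P' = [1634/187 -810/187; -810/187 494/187]
step 1: x' = [-19955/11993, -2545/11993], P' = [75209/23986 -19468/11993; -19468/11993 16040/11993]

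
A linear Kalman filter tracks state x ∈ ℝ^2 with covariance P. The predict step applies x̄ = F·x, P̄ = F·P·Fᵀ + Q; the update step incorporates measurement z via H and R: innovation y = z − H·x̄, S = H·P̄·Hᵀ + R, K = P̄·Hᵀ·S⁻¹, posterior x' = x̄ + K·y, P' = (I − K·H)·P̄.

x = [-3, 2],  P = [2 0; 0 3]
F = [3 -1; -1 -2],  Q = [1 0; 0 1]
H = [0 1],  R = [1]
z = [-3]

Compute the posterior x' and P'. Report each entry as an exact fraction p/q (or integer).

x' = [-11, -23/8]
P' = [22 0; 0 15/16]

x̄ = F·x = [-11, -1]
P̄ = F·P·Fᵀ + Q = [22 0; 0 15]
y = z − H·x̄ = [-2]
S = H·P̄·Hᵀ + R = [16]
K = P̄·Hᵀ·S⁻¹ = [0; 15/16]
x' = x̄ + K·y = [-11, -23/8]
P' = (I − K·H)·P̄ = [22 0; 0 15/16]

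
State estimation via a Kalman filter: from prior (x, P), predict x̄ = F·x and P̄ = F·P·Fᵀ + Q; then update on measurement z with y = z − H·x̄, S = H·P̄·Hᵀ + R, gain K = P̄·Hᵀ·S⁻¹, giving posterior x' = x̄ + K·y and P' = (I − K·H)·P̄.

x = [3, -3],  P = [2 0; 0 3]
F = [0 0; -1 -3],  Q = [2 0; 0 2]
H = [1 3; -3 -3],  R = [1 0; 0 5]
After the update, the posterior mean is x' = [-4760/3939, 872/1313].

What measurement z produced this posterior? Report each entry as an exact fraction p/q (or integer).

x̄ = F·x = [0, 6]
P̄ = F·P·Fᵀ + Q = [2 0; 0 31]
S = H·P̄·Hᵀ + R = [282 -285; -285 302]
K = P̄·Hᵀ·S⁻¹ = [-1106/3939 -374/1313; 527/1313 93/1313]
x' − x̄ = [-4760/3939, -7006/1313] = K·y
y = (KᵀK)⁻¹·Kᵀ·(x' − x̄) = [-17, 21]
z = y + H·x̄ = [-17, 21] + [18, -18] = [1, 3]

z = [1, 3]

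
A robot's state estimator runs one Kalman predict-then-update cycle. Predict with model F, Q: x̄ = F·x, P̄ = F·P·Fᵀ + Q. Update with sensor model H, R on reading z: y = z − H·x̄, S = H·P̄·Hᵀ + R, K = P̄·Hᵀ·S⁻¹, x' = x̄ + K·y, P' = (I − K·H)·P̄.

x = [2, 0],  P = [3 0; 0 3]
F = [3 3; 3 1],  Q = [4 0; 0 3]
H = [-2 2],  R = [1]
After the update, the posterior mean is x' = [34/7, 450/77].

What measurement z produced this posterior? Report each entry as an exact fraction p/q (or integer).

x̄ = F·x = [6, 6]
P̄ = F·P·Fᵀ + Q = [58 36; 36 33]
S = H·P̄·Hᵀ + R = [77]
K = P̄·Hᵀ·S⁻¹ = [-4/7; -6/77]
x' − x̄ = [-8/7, -12/77] = K·y
y = (KᵀK)⁻¹·Kᵀ·(x' − x̄) = [2]
z = y + H·x̄ = [2] + [0] = [2]

z = [2]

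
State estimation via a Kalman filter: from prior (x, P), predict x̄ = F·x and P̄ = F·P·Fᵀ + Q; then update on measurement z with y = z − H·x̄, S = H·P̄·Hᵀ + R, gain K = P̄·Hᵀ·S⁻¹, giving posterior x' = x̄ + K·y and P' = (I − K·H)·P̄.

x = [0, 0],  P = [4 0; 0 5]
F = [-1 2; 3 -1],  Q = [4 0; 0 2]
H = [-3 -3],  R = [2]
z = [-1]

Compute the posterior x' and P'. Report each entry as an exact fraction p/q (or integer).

x̄ = F·x = [0, 0]
P̄ = F·P·Fᵀ + Q = [28 -22; -22 43]
y = z − H·x̄ = [-1]
S = H·P̄·Hᵀ + R = [245]
K = P̄·Hᵀ·S⁻¹ = [-18/245; -9/35]
x' = x̄ + K·y = [18/245, 9/35]
P' = (I − K·H)·P̄ = [6536/245 -932/35; -932/35 134/5]

x' = [18/245, 9/35]
P' = [6536/245 -932/35; -932/35 134/5]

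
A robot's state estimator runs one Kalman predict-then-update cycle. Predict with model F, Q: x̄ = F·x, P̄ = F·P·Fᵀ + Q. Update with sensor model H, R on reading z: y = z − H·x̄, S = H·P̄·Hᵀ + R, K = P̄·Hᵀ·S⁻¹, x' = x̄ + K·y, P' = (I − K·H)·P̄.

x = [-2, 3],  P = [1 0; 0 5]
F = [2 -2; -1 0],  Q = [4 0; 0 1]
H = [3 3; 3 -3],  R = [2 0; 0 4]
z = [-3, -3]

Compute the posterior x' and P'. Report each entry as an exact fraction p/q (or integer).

x' = [-4979/4601, 580/4601]
P' = [758/4601 -238/4601; -238/4601 706/4601]

x̄ = F·x = [-10, 2]
P̄ = F·P·Fᵀ + Q = [28 -2; -2 2]
y = z − H·x̄ = [21, 33]
S = H·P̄·Hᵀ + R = [236 234; 234 310]
K = P̄·Hᵀ·S⁻¹ = [780/4601 747/4601; 702/4601 -708/4601]
x' = x̄ + K·y = [-4979/4601, 580/4601]
P' = (I − K·H)·P̄ = [758/4601 -238/4601; -238/4601 706/4601]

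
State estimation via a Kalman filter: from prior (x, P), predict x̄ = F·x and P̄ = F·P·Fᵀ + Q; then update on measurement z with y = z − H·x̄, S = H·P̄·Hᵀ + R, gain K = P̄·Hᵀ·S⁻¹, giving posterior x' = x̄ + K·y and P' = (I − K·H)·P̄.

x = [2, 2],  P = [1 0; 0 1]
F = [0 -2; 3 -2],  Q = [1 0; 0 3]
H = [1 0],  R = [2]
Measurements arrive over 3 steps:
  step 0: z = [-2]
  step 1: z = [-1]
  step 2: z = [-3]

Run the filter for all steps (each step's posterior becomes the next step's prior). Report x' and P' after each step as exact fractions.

step 0: x' = [-18/7, 22/7], P' = [10/7 8/7; 8/7 96/7]
step 1: x' = [-479/405, -1298/135], P' = [782/405 224/135; 224/135 773/45]
step 2: x' = [-23041/9681, -8171/3227], P' = [6274/3227 5288/3227; 5288/3227 67887/3227]

step 0: x̄ = F·x = [-4, 2]
step 0: P̄ = F·P·Fᵀ + Q = [5 4; 4 16]
step 0: y = z − H·x̄ = [2]
step 0: S = H·P̄·Hᵀ + R = [7]
step 0: K = P̄·Hᵀ·S⁻¹ = [5/7; 4/7]
step 0: x' = x̄ + K·y = [-18/7, 22/7]
step 0: P' = (I − K·H)·P̄ = [10/7 8/7; 8/7 96/7]
step 1: x̄ = F·x = [-44/7, -14]
step 1: P̄ = F·P·Fᵀ + Q = [391/7 48; 48 57]
step 1: y = z − H·x̄ = [37/7]
step 1: S = H·P̄·Hᵀ + R = [405/7]
step 1: K = P̄·Hᵀ·S⁻¹ = [391/405; 112/135]
step 1: x' = x̄ + K·y = [-479/405, -1298/135]
step 1: P' = (I − K·H)·P̄ = [782/405 224/135; 224/135 773/45]
step 2: x̄ = F·x = [2596/135, 2117/135]
step 2: P̄ = F·P·Fᵀ + Q = [3137/45 2644/45; 2644/45 3113/45]
step 2: y = z − H·x̄ = [-3001/135]
step 2: S = H·P̄·Hᵀ + R = [3227/45]
step 2: K = P̄·Hᵀ·S⁻¹ = [3137/3227; 2644/3227]
step 2: x' = x̄ + K·y = [-23041/9681, -8171/3227]
step 2: P' = (I − K·H)·P̄ = [6274/3227 5288/3227; 5288/3227 67887/3227]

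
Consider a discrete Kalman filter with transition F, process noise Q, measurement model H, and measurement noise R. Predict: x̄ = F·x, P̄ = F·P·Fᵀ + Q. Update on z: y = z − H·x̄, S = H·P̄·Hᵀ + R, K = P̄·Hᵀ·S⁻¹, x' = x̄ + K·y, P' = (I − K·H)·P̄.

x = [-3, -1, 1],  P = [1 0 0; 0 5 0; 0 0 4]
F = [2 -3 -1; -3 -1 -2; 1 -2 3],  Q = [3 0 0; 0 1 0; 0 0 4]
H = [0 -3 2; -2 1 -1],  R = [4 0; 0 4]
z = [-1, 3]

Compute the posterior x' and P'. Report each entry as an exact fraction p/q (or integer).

x̄ = F·x = [-4, 8, 2]
P̄ = F·P·Fᵀ + Q = [56 17 20; 17 31 -17; 20 -17 61]
y = z − H·x̄ = [19, -11]
S = H·P̄·Hᵀ + R = [731 -278; -278 366]
K = P̄·Hᵀ·S⁻¹ = [-17998/95131 -87123/190262; -21295/95131 -12536/95131; 15257/95131 -19082/95131]
x' = x̄ + K·y = [-486619/190262, 494339/95131, 690047/95131]
P' = (I − K·H)·P̄ = [239571/190262 -58658/95131 -123983/95131; -58658/95131 420100/95131 587560/95131; -123983/95131 587560/95131 911854/95131]

x' = [-486619/190262, 494339/95131, 690047/95131]
P' = [239571/190262 -58658/95131 -123983/95131; -58658/95131 420100/95131 587560/95131; -123983/95131 587560/95131 911854/95131]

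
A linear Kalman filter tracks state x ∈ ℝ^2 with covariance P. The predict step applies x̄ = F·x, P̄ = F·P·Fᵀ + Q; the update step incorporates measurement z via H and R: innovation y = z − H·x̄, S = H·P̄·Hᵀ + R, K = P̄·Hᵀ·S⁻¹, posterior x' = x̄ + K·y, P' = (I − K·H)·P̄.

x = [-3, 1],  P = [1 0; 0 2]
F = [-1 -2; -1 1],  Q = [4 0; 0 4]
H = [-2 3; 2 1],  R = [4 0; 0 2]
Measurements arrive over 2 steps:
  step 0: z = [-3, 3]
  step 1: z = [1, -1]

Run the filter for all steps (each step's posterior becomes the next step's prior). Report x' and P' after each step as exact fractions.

step 0: x̄ = F·x = [1, 4]
step 0: P̄ = F·P·Fᵀ + Q = [13 -3; -3 7]
step 0: y = z − H·x̄ = [-13, -3]
step 0: S = H·P̄·Hᵀ + R = [155 -43; -43 49]
step 0: K = P̄·Hᵀ·S⁻¹ = [-363/2873 1030/2873; 683/2873 658/2873]
step 0: x' = x̄ + K·y = [4502/2873, 639/2873]
step 0: P' = (I − K·H)·P̄ = [954/2873 152/2873; 152/2873 1012/2873]
step 1: x̄ = F·x = [-340/169, -3863/2873]
step 1: P̄ = F·P·Fᵀ + Q = [1006/169 -54/169; -54/169 13154/2873]
step 1: y = z − H·x̄ = [2902/2873, 12550/2873]
step 1: S = H·P̄·Hᵀ + R = [209302/2873 -32618/2873; -32618/2873 83636/2873]
step 1: K = P̄·Hᵀ·S⁻¹ = [-174495/1430669 501334/1430669; 332681/1430669 323350/1430669]
step 1: x' = x̄ + K·y = [-37590/62203, -7615/62203]
step 1: P' = (I − K·H)·P̄ = [463248/1430669 76172/1430669; 76172/1430669 494356/1430669]

step 0: x' = [4502/2873, 639/2873], P' = [954/2873 152/2873; 152/2873 1012/2873]
step 1: x' = [-37590/62203, -7615/62203], P' = [463248/1430669 76172/1430669; 76172/1430669 494356/1430669]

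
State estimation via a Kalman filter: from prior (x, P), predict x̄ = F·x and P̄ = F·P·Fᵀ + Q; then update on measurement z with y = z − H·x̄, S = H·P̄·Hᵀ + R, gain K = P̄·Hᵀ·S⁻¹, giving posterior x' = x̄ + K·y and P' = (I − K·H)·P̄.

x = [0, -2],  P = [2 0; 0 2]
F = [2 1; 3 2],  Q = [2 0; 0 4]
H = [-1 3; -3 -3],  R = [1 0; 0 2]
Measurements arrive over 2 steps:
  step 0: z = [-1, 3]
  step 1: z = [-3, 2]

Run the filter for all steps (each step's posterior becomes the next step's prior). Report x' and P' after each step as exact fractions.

step 0: x̄ = F·x = [-2, -4]
step 0: P̄ = F·P·Fᵀ + Q = [12 16; 16 30]
step 0: y = z − H·x̄ = [9, -15]
step 0: S = H·P̄·Hᵀ + R = [187 -330; -330 668]
step 0: K = P̄·Hᵀ·S⁻¹ = [-459/2002 -87/364; 139/572 -9/104]
step 0: x' = x̄ + K·y = [-1915/4004, -589/1144]
step 0: P' = (I − K·H)·P̄ = [177/1001 -5/286; -5/286 43/572]
step 1: x̄ = F·x = [-11783/8008, -2467/1001]
step 1: P̄ = F·P·Fᵀ + Q = [10861/4004 1090/1001; 1090/1001 5688/1001]
step 1: y = z − H·x̄ = [3343/1144, -78541/8008]
step 1: S = H·P̄·Hᵀ + R = [27639/572 -28335/572; -28335/572 389005/4004]
step 1: K = P̄·Hᵀ·S⁻¹ = [-409282/1794267 -698837/2990445; 435728/1794267 -254984/2990445]
step 1: x' = x̄ + K·y = [1381717/8971335, -8241236/8971335]
step 1: P' = (I − K·H)·P̄ = [1559858/8971335 -162184/8971335; -162184/8971335 672152/8971335]

step 0: x' = [-1915/4004, -589/1144], P' = [177/1001 -5/286; -5/286 43/572]
step 1: x' = [1381717/8971335, -8241236/8971335], P' = [1559858/8971335 -162184/8971335; -162184/8971335 672152/8971335]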